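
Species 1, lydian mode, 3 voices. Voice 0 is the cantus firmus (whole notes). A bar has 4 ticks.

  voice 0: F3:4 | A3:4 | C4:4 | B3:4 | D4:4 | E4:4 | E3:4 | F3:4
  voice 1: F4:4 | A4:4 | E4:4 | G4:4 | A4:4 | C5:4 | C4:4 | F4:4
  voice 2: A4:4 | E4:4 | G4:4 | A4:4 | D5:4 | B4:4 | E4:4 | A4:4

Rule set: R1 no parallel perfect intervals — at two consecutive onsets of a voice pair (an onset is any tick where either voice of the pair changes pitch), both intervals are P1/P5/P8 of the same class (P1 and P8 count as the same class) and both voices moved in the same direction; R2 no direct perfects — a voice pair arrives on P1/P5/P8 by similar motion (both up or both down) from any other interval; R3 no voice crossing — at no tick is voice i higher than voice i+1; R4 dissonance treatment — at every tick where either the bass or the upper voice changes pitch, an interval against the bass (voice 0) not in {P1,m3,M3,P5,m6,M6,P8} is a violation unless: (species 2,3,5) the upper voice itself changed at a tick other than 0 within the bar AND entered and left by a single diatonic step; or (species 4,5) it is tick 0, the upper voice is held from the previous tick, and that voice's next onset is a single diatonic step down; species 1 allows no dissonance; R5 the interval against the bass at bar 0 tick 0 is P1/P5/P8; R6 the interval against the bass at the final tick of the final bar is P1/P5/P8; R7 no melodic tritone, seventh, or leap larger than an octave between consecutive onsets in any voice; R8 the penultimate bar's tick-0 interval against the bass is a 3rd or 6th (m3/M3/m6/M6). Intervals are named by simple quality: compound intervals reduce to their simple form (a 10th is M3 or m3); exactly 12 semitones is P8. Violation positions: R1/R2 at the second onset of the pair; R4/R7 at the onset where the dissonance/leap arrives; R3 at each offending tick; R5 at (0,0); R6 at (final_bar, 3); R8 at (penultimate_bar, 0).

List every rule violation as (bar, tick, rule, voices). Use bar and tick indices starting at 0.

bar 0: v0=F3 v1=F4 v2=A4 downbeat M3
bar 1: v0=A3 v1=A4 v2=E4 downbeat P5
bar 2: v0=C4 v1=E4 v2=G4 downbeat P5
bar 3: v0=B3 v1=G4 v2=A4 downbeat m7
bar 4: v0=D4 v1=A4 v2=D5 downbeat P8
bar 5: v0=E4 v1=C5 v2=B4 downbeat P5
bar 6: v0=E3 v1=C4 v2=E4 downbeat P8
bar 7: v0=F3 v1=F4 v2=A4 downbeat M3
  -> R5 @ bar 0 tick 0 v(0, 2): opens on M3
  -> R1 @ bar 1 tick 0 v(0, 1): F3/F4 P8 -> A3/A4 P8 similar
  -> R3 @ bar 1 tick 0 v(1, 2): A4 above E4
  -> R3 @ bar 1 tick 1 v(1, 2): A4 above E4
  -> R3 @ bar 1 tick 2 v(1, 2): A4 above E4
  -> R3 @ bar 1 tick 3 v(1, 2): A4 above E4
  -> R1 @ bar 2 tick 0 v(0, 2): A3/E4 P5 -> C4/G4 P5 similar
  -> R4 @ bar 3 tick 0 v(0, 2): B3/A4 m7 untreated
  -> R2 @ bar 4 tick 0 v(0, 1): B3/G4 m6 -> D4/A4 P5 similar
  -> R2 @ bar 4 tick 0 v(0, 2): B3/A4 m7 -> D4/D5 P8 similar
  -> R3 @ bar 5 tick 0 v(1, 2): C5 above B4
  -> R3 @ bar 5 tick 1 v(1, 2): C5 above B4
  -> R3 @ bar 5 tick 2 v(1, 2): C5 above B4
  -> R3 @ bar 5 tick 3 v(1, 2): C5 above B4
  -> R2 @ bar 6 tick 0 v(0, 2): E4/B4 P5 -> E3/E4 P8 similar
  -> R8 @ bar 6 tick 0 v(0, 2): penult P8 not 3rd/6th
  -> R2 @ bar 7 tick 0 v(0, 1): E3/C4 m6 -> F3/F4 P8 similar
  -> R6 @ bar 7 tick 3 v(0, 2): closes on M3

(0, 0, R5, (0, 2))
(1, 0, R1, (0, 1))
(1, 0, R3, (1, 2))
(1, 1, R3, (1, 2))
(1, 2, R3, (1, 2))
(1, 3, R3, (1, 2))
(2, 0, R1, (0, 2))
(3, 0, R4, (0, 2))
(4, 0, R2, (0, 1))
(4, 0, R2, (0, 2))
(5, 0, R3, (1, 2))
(5, 1, R3, (1, 2))
(5, 2, R3, (1, 2))
(5, 3, R3, (1, 2))
(6, 0, R2, (0, 2))
(6, 0, R8, (0, 2))
(7, 0, R2, (0, 1))
(7, 3, R6, (0, 2))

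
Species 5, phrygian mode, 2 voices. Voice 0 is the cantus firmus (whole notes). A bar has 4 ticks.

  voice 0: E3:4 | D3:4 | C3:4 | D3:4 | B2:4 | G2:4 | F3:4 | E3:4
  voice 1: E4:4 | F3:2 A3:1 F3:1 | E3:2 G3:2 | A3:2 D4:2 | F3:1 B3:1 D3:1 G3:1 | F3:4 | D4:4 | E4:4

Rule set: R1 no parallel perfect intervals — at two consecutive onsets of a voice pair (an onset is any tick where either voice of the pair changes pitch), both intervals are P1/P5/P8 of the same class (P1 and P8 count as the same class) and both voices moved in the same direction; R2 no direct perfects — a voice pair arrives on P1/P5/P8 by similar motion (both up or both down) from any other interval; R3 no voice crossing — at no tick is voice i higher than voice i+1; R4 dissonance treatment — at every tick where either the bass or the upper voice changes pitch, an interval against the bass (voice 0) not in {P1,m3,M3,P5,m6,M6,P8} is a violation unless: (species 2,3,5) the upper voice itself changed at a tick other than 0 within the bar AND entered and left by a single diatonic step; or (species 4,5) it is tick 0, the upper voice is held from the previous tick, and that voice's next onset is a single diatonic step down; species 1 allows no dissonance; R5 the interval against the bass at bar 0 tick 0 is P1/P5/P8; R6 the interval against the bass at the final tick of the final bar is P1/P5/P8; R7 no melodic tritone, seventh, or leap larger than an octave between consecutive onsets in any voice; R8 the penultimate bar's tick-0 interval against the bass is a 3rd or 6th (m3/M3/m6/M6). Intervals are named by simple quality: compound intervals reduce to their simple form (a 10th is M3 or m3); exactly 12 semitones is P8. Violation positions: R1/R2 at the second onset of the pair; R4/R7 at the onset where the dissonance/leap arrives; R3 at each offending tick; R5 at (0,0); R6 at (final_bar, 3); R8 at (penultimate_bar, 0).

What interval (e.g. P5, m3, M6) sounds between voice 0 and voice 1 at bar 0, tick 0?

voice 0=E3 voice 1=E4 -> P8

P8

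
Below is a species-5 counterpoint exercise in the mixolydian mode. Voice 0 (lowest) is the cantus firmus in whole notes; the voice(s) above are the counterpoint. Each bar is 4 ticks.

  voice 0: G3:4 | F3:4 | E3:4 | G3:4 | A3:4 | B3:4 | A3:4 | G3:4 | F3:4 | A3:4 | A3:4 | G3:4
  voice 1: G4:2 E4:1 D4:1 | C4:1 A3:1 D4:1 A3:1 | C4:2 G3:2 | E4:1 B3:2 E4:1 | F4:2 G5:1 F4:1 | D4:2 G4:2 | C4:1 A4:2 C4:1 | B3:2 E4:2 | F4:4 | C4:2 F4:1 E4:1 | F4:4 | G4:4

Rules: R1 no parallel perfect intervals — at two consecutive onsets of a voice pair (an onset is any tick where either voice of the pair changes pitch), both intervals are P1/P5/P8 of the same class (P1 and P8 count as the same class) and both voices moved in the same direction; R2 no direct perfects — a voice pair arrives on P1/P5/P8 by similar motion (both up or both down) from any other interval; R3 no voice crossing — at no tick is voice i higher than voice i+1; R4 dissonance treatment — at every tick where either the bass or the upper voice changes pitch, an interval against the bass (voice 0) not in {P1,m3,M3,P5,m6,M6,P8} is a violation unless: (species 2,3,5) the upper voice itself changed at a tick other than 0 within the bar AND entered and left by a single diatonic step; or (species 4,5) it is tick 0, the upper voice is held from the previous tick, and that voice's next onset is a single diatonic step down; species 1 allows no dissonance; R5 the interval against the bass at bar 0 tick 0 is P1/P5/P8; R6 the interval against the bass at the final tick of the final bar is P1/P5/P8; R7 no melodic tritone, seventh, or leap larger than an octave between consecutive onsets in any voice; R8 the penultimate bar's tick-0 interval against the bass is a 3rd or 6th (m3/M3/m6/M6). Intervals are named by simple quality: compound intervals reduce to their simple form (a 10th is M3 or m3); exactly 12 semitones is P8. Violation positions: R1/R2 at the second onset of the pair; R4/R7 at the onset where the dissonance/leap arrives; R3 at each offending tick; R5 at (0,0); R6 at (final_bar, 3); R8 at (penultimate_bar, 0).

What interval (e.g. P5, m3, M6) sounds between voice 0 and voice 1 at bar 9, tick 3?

P5

voice 0=A3 voice 1=E4 -> P5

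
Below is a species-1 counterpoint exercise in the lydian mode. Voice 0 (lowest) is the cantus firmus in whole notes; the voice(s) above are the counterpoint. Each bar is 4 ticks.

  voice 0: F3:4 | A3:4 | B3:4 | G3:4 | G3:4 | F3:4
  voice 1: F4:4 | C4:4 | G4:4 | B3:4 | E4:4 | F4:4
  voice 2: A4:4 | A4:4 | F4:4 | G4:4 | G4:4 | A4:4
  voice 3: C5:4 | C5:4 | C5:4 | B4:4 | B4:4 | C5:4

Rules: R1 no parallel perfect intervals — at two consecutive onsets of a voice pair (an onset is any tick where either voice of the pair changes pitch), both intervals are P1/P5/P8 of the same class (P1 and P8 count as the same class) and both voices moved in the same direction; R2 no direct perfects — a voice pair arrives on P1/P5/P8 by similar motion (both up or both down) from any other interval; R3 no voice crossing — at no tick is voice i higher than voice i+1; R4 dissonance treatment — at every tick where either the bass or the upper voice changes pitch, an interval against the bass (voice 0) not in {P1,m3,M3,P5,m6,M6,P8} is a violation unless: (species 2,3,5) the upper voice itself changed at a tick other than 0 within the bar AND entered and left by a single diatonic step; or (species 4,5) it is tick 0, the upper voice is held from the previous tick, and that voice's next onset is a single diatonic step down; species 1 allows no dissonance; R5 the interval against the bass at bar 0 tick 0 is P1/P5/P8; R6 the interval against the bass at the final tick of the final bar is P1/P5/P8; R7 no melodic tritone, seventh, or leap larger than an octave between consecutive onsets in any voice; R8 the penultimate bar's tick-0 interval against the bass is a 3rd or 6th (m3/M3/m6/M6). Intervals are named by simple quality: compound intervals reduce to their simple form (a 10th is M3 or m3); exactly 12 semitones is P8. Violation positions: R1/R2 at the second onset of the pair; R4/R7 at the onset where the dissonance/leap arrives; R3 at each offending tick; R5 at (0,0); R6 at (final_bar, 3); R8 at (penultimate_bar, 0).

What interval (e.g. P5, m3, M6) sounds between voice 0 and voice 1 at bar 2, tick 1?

m6

voice 0=B3 voice 1=G4 -> m6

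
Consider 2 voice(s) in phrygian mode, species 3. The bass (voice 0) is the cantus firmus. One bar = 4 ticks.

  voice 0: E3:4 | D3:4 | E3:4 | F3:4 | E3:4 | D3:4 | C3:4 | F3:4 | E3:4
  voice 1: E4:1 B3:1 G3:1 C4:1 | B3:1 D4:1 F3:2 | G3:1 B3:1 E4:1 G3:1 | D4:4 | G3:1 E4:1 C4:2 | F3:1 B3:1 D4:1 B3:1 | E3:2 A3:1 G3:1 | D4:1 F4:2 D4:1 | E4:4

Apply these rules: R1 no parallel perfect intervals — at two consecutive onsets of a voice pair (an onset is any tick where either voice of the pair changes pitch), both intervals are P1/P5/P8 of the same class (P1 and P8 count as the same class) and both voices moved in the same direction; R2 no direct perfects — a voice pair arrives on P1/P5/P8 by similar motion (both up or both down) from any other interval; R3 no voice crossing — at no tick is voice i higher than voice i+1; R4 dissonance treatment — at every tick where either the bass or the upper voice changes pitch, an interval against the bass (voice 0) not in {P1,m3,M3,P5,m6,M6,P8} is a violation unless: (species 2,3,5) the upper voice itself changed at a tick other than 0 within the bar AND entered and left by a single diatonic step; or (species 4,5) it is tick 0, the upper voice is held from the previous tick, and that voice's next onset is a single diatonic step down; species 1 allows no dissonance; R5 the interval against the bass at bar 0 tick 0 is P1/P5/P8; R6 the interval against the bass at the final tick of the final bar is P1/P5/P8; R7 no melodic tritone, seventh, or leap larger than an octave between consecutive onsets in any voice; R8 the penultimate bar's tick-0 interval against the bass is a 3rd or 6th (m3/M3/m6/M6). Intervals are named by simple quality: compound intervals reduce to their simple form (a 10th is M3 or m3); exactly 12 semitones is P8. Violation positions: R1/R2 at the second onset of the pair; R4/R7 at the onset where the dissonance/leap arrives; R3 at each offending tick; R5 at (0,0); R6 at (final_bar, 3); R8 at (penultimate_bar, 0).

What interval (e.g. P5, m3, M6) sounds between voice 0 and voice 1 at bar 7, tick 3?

M6

voice 0=F3 voice 1=D4 -> M6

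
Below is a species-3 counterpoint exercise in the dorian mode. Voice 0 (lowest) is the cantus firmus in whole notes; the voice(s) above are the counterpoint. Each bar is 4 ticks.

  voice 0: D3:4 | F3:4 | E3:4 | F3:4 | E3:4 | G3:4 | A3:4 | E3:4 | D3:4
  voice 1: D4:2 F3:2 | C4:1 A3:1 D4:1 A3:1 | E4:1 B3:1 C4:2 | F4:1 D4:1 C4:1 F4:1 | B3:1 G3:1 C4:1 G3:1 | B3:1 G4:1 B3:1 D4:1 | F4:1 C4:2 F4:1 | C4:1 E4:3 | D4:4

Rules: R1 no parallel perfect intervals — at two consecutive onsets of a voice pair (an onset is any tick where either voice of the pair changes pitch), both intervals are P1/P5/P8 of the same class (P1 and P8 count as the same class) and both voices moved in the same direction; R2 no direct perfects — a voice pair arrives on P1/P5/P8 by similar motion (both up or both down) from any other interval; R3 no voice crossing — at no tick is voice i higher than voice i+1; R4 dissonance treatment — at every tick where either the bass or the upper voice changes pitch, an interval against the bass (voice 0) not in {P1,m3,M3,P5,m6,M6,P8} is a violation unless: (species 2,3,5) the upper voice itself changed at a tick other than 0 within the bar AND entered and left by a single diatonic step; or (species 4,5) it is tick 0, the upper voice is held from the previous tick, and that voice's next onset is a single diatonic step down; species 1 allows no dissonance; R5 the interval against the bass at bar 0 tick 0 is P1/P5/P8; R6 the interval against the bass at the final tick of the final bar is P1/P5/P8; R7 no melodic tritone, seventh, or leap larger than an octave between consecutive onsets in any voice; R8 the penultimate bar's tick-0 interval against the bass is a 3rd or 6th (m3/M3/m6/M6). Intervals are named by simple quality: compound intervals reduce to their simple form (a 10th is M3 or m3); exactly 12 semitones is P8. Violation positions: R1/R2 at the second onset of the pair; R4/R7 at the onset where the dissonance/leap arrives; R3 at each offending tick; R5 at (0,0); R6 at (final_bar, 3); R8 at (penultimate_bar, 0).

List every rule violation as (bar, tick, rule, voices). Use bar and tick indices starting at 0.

bar 0: v0=D3 v1=D4 downbeat P8
bar 1: v0=F3 v1=C4 downbeat P5
bar 2: v0=E3 v1=E4 downbeat P8
bar 3: v0=F3 v1=F4 downbeat P8
bar 4: v0=E3 v1=B3 downbeat P5
bar 5: v0=G3 v1=B3 downbeat M3
bar 6: v0=A3 v1=F4 downbeat m6
bar 7: v0=E3 v1=C4 downbeat m6
bar 8: v0=D3 v1=D4 downbeat P8
  -> R2 @ bar 1 tick 0 v(0, 1): D3/F3 m3 -> F3/C4 P5 similar
  -> R2 @ bar 3 tick 0 v(0, 1): E3/C4 m6 -> F3/F4 P8 similar
  -> R2 @ bar 4 tick 0 v(0, 1): F3/F4 P8 -> E3/B3 P5 similar
  -> R7 @ bar 4 tick 0 v(1,): F4->B3 leap 6st
  -> R1 @ bar 8 tick 0 v(0, 1): E3/E4 P8 -> D3/D4 P8 similar

(1, 0, R2, (0, 1))
(3, 0, R2, (0, 1))
(4, 0, R2, (0, 1))
(4, 0, R7, (1,))
(8, 0, R1, (0, 1))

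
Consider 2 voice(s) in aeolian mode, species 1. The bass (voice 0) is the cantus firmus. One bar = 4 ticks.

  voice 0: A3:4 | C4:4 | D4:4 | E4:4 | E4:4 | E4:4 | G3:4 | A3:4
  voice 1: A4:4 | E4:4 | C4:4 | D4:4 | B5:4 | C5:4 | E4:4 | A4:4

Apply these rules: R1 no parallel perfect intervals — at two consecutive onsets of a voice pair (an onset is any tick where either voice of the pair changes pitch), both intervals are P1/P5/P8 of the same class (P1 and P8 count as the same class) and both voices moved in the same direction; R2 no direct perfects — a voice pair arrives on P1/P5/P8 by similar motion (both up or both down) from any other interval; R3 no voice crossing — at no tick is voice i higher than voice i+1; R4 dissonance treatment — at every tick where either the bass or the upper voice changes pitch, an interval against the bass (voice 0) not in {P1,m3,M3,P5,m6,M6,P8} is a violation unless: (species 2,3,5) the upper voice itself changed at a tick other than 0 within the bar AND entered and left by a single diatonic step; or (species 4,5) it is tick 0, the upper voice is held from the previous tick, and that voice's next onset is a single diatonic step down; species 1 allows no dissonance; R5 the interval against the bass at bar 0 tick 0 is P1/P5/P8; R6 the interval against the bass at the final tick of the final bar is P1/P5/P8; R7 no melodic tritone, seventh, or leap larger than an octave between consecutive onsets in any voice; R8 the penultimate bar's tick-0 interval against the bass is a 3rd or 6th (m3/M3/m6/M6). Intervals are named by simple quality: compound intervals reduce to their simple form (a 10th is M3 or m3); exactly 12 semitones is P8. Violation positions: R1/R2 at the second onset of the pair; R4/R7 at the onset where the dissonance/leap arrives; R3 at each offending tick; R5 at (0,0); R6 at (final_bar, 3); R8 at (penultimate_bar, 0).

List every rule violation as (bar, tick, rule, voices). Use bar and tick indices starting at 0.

(2, 0, R3, (0, 1))
(2, 0, R4, (0, 1))
(2, 1, R3, (0, 1))
(2, 2, R3, (0, 1))
(2, 3, R3, (0, 1))
(3, 0, R3, (0, 1))
(3, 0, R4, (0, 1))
(3, 1, R3, (0, 1))
(3, 2, R3, (0, 1))
(3, 3, R3, (0, 1))
(4, 0, R7, (1,))
(5, 0, R7, (1,))
(7, 0, R2, (0, 1))

bar 0: v0=A3 v1=A4 downbeat P8
bar 1: v0=C4 v1=E4 downbeat M3
bar 2: v0=D4 v1=C4 downbeat M2
bar 3: v0=E4 v1=D4 downbeat M2
bar 4: v0=E4 v1=B5 downbeat P5
bar 5: v0=E4 v1=C5 downbeat m6
bar 6: v0=G3 v1=E4 downbeat M6
bar 7: v0=A3 v1=A4 downbeat P8
  -> R3 @ bar 2 tick 0 v(0, 1): D4 above C4
  -> R4 @ bar 2 tick 0 v(0, 1): D4/C4 M2 untreated
  -> R3 @ bar 2 tick 1 v(0, 1): D4 above C4
  -> R3 @ bar 2 tick 2 v(0, 1): D4 above C4
  -> R3 @ bar 2 tick 3 v(0, 1): D4 above C4
  -> R3 @ bar 3 tick 0 v(0, 1): E4 above D4
  -> R4 @ bar 3 tick 0 v(0, 1): E4/D4 M2 untreated
  -> R3 @ bar 3 tick 1 v(0, 1): E4 above D4
  -> R3 @ bar 3 tick 2 v(0, 1): E4 above D4
  -> R3 @ bar 3 tick 3 v(0, 1): E4 above D4
  -> R7 @ bar 4 tick 0 v(1,): D4->B5 leap 21st
  -> R7 @ bar 5 tick 0 v(1,): B5->C5 leap 11st
  -> R2 @ bar 7 tick 0 v(0, 1): G3/E4 M6 -> A3/A4 P8 similar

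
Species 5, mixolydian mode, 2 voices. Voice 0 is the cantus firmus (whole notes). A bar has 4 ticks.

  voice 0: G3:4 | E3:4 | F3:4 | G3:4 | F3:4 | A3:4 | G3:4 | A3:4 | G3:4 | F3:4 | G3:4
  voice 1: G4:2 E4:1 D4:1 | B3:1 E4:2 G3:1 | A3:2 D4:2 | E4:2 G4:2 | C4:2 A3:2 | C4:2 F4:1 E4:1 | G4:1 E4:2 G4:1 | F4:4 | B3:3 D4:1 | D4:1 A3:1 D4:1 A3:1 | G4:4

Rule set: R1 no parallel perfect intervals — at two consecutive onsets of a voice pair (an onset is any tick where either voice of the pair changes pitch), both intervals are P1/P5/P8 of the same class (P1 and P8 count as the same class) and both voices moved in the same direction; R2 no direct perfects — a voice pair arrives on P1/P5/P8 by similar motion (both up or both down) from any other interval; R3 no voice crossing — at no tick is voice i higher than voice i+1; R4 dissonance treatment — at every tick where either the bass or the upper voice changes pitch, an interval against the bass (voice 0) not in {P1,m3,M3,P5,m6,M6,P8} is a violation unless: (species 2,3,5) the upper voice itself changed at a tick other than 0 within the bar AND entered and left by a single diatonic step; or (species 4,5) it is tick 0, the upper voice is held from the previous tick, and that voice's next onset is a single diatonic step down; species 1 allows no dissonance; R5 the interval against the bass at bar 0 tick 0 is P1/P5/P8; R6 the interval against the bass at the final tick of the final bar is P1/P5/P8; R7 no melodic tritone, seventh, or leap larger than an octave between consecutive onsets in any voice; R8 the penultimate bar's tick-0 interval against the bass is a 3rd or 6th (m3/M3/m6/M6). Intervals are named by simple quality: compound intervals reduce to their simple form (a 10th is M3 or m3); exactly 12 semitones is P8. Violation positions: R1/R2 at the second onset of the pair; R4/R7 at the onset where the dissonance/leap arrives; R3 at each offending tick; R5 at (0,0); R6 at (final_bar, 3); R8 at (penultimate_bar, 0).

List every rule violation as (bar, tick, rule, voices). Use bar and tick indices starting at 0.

(1, 0, R1, (0, 1))
(4, 0, R2, (0, 1))
(8, 0, R7, (1,))
(10, 0, R2, (0, 1))
(10, 0, R7, (1,))

bar 0: v0=G3 v1=G4 downbeat P8
bar 1: v0=E3 v1=B3 downbeat P5
bar 2: v0=F3 v1=A3 downbeat M3
bar 3: v0=G3 v1=E4 downbeat M6
bar 4: v0=F3 v1=C4 downbeat P5
bar 5: v0=A3 v1=C4 downbeat m3
bar 6: v0=G3 v1=G4 downbeat P8
bar 7: v0=A3 v1=F4 downbeat m6
bar 8: v0=G3 v1=B3 downbeat M3
bar 9: v0=F3 v1=D4 downbeat M6
bar 10: v0=G3 v1=G4 downbeat P8
  -> R1 @ bar 1 tick 0 v(0, 1): G3/D4 P5 -> E3/B3 P5 similar
  -> R2 @ bar 4 tick 0 v(0, 1): G3/G4 P8 -> F3/C4 P5 similar
  -> R7 @ bar 8 tick 0 v(1,): F4->B3 leap 6st
  -> R2 @ bar 10 tick 0 v(0, 1): F3/A3 M3 -> G3/G4 P8 similar
  -> R7 @ bar 10 tick 0 v(1,): A3->G4 leap 10st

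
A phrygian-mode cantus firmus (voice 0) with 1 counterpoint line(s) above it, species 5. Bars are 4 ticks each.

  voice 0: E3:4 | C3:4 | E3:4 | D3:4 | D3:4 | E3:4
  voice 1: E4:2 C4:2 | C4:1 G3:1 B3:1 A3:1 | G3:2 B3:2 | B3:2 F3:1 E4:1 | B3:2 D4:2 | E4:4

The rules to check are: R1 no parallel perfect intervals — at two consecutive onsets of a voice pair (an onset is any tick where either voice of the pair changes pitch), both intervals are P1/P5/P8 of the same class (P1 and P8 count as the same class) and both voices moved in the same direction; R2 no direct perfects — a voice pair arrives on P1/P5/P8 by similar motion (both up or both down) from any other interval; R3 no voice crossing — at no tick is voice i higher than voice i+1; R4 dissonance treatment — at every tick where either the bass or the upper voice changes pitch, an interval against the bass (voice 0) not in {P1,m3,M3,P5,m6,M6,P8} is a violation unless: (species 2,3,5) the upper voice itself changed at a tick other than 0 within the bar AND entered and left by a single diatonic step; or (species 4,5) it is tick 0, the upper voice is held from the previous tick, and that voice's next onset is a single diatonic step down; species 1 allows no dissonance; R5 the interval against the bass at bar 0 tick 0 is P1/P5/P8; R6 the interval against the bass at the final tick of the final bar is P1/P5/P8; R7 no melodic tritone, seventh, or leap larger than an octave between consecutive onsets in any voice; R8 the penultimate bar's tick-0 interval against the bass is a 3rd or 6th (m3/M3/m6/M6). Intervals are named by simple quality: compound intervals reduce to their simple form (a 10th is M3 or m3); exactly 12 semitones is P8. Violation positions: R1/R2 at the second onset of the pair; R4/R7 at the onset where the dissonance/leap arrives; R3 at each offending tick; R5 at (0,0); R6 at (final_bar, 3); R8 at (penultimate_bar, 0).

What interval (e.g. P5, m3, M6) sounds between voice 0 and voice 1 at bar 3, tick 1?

M6

voice 0=D3 voice 1=B3 -> M6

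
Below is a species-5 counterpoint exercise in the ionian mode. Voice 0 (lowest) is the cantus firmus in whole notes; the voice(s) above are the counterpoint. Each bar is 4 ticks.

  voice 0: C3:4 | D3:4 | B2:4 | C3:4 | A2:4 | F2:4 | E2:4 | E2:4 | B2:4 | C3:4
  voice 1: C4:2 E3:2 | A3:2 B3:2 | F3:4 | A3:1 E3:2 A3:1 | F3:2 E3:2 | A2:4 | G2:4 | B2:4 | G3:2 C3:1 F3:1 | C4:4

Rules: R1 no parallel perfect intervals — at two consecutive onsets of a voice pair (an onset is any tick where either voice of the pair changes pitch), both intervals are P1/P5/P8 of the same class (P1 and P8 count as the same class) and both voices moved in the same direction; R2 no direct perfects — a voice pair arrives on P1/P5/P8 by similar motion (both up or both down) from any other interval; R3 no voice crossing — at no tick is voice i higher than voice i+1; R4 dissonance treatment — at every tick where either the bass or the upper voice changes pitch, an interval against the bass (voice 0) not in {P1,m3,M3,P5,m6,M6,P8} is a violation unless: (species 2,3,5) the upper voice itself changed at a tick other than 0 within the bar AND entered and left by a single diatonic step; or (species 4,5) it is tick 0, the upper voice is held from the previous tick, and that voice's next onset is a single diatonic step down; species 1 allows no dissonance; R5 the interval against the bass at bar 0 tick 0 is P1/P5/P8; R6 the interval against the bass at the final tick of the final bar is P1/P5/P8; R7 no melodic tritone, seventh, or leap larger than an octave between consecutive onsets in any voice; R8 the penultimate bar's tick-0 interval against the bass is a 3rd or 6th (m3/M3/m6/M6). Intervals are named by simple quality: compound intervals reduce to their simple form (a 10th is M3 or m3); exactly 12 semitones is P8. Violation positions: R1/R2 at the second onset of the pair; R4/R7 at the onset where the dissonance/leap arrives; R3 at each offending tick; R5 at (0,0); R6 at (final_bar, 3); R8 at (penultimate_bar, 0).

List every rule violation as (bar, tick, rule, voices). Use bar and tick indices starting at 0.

bar 0: v0=C3 v1=C4 downbeat P8
bar 1: v0=D3 v1=A3 downbeat P5
bar 2: v0=B2 v1=F3 downbeat TT
bar 3: v0=C3 v1=A3 downbeat M6
bar 4: v0=A2 v1=F3 downbeat m6
bar 5: v0=F2 v1=A2 downbeat M3
bar 6: v0=E2 v1=G2 downbeat m3
bar 7: v0=E2 v1=B2 downbeat P5
bar 8: v0=B2 v1=G3 downbeat m6
bar 9: v0=C3 v1=C4 downbeat P8
  -> R2 @ bar 1 tick 0 v(0, 1): C3/E3 M3 -> D3/A3 P5 similar
  -> R4 @ bar 2 tick 0 v(0, 1): B2/F3 TT untreated
  -> R7 @ bar 2 tick 0 v(1,): B3->F3 leap 6st
  -> R4 @ bar 8 tick 2 v(0, 1): B2/C3 m2 untreated
  -> R4 @ bar 8 tick 3 v(0, 1): B2/F3 TT untreated
  -> R2 @ bar 9 tick 0 v(0, 1): B2/F3 TT -> C3/C4 P8 similar

(1, 0, R2, (0, 1))
(2, 0, R4, (0, 1))
(2, 0, R7, (1,))
(8, 2, R4, (0, 1))
(8, 3, R4, (0, 1))
(9, 0, R2, (0, 1))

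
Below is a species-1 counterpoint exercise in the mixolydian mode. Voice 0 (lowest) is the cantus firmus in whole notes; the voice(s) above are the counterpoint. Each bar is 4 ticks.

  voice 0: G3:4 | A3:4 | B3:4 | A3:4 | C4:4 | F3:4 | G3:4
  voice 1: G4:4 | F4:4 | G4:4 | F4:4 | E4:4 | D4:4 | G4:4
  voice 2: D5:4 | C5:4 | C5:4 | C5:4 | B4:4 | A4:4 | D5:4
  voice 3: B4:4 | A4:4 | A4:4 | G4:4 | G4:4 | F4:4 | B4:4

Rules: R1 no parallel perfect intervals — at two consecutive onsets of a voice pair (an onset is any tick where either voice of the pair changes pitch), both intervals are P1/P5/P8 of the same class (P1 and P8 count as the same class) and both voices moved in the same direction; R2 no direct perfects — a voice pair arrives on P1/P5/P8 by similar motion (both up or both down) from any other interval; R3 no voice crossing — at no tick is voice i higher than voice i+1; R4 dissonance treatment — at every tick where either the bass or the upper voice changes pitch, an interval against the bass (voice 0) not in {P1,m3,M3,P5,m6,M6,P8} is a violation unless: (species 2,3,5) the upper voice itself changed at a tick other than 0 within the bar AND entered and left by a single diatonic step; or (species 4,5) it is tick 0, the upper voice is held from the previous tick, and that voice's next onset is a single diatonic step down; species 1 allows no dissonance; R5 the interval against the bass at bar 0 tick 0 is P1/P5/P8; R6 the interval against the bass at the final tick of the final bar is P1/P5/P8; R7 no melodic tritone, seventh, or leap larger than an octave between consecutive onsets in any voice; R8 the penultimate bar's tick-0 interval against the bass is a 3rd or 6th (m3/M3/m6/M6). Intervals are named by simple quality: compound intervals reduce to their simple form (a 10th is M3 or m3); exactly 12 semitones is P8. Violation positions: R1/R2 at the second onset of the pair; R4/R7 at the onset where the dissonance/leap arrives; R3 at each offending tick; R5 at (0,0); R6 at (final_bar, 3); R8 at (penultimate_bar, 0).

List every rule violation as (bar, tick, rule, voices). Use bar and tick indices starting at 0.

(0, 0, R3, (2, 3))
(0, 0, R5, (0, 3))
(0, 1, R3, (2, 3))
(0, 2, R3, (2, 3))
(0, 3, R3, (2, 3))
(1, 0, R1, (1, 2))
(1, 0, R3, (2, 3))
(1, 1, R3, (2, 3))
(1, 2, R3, (2, 3))
(1, 3, R3, (2, 3))
(2, 0, R3, (2, 3))
(2, 0, R4, (0, 2))
(2, 0, R4, (0, 3))
(2, 1, R3, (2, 3))
(2, 2, R3, (2, 3))
(2, 3, R3, (2, 3))
(3, 0, R3, (2, 3))
(3, 0, R4, (0, 3))
(3, 1, R3, (2, 3))
(3, 2, R3, (2, 3))
(3, 3, R3, (2, 3))
(4, 0, R1, (1, 2))
(4, 0, R3, (2, 3))
(4, 0, R4, (0, 2))
(4, 1, R3, (2, 3))
(4, 2, R3, (2, 3))
(4, 3, R3, (2, 3))
(5, 0, R1, (1, 2))
(5, 0, R2, (0, 3))
(5, 0, R3, (2, 3))
(5, 0, R8, (0, 3))
(5, 1, R3, (2, 3))
(5, 2, R3, (2, 3))
(5, 3, R3, (2, 3))
(6, 0, R1, (1, 2))
(6, 0, R2, (0, 1))
(6, 0, R2, (0, 2))
(6, 0, R3, (2, 3))
(6, 0, R7, (3,))
(6, 1, R3, (2, 3))
(6, 2, R3, (2, 3))
(6, 3, R3, (2, 3))
(6, 3, R6, (0, 3))

bar 0: v0=G3 v1=G4 v2=D5 v3=B4 downbeat M3
bar 1: v0=A3 v1=F4 v2=C5 v3=A4 downbeat P8
bar 2: v0=B3 v1=G4 v2=C5 v3=A4 downbeat m7
bar 3: v0=A3 v1=F4 v2=C5 v3=G4 downbeat m7
bar 4: v0=C4 v1=E4 v2=B4 v3=G4 downbeat P5
bar 5: v0=F3 v1=D4 v2=A4 v3=F4 downbeat P8
bar 6: v0=G3 v1=G4 v2=D5 v3=B4 downbeat M3
  -> R3 @ bar 0 tick 0 v(2, 3): D5 above B4
  -> R5 @ bar 0 tick 0 v(0, 3): opens on M3
  -> R3 @ bar 0 tick 1 v(2, 3): D5 above B4
  -> R3 @ bar 0 tick 2 v(2, 3): D5 above B4
  -> R3 @ bar 0 tick 3 v(2, 3): D5 above B4
  -> R1 @ bar 1 tick 0 v(1, 2): G4/D5 P5 -> F4/C5 P5 similar
  -> R3 @ bar 1 tick 0 v(2, 3): C5 above A4
  -> R3 @ bar 1 tick 1 v(2, 3): C5 above A4
  -> R3 @ bar 1 tick 2 v(2, 3): C5 above A4
  -> R3 @ bar 1 tick 3 v(2, 3): C5 above A4
  -> R3 @ bar 2 tick 0 v(2, 3): C5 above A4
  -> R4 @ bar 2 tick 0 v(0, 2): B3/C5 m2 untreated
  -> R4 @ bar 2 tick 0 v(0, 3): B3/A4 m7 untreated
  -> R3 @ bar 2 tick 1 v(2, 3): C5 above A4
  -> R3 @ bar 2 tick 2 v(2, 3): C5 above A4
  -> R3 @ bar 2 tick 3 v(2, 3): C5 above A4
  -> R3 @ bar 3 tick 0 v(2, 3): C5 above G4
  -> R4 @ bar 3 tick 0 v(0, 3): A3/G4 m7 untreated
  -> R3 @ bar 3 tick 1 v(2, 3): C5 above G4
  -> R3 @ bar 3 tick 2 v(2, 3): C5 above G4
  -> R3 @ bar 3 tick 3 v(2, 3): C5 above G4
  -> R1 @ bar 4 tick 0 v(1, 2): F4/C5 P5 -> E4/B4 P5 similar
  -> R3 @ bar 4 tick 0 v(2, 3): B4 above G4
  -> R4 @ bar 4 tick 0 v(0, 2): C4/B4 M7 untreated
  -> R3 @ bar 4 tick 1 v(2, 3): B4 above G4
  -> R3 @ bar 4 tick 2 v(2, 3): B4 above G4
  -> R3 @ bar 4 tick 3 v(2, 3): B4 above G4
  -> R1 @ bar 5 tick 0 v(1, 2): E4/B4 P5 -> D4/A4 P5 similar
  -> R2 @ bar 5 tick 0 v(0, 3): C4/G4 P5 -> F3/F4 P8 similar
  -> R3 @ bar 5 tick 0 v(2, 3): A4 above F4
  -> R8 @ bar 5 tick 0 v(0, 3): penult P8 not 3rd/6th
  -> R3 @ bar 5 tick 1 v(2, 3): A4 above F4
  -> R3 @ bar 5 tick 2 v(2, 3): A4 above F4
  -> R3 @ bar 5 tick 3 v(2, 3): A4 above F4
  -> R1 @ bar 6 tick 0 v(1, 2): D4/A4 P5 -> G4/D5 P5 similar
  -> R2 @ bar 6 tick 0 v(0, 1): F3/D4 M6 -> G3/G4 P8 similar
  -> R2 @ bar 6 tick 0 v(0, 2): F3/A4 M3 -> G3/D5 P5 similar
  -> R3 @ bar 6 tick 0 v(2, 3): D5 above B4
  -> R7 @ bar 6 tick 0 v(3,): F4->B4 leap 6st
  -> R3 @ bar 6 tick 1 v(2, 3): D5 above B4
  -> R3 @ bar 6 tick 2 v(2, 3): D5 above B4
  -> R3 @ bar 6 tick 3 v(2, 3): D5 above B4
  -> R6 @ bar 6 tick 3 v(0, 3): closes on M3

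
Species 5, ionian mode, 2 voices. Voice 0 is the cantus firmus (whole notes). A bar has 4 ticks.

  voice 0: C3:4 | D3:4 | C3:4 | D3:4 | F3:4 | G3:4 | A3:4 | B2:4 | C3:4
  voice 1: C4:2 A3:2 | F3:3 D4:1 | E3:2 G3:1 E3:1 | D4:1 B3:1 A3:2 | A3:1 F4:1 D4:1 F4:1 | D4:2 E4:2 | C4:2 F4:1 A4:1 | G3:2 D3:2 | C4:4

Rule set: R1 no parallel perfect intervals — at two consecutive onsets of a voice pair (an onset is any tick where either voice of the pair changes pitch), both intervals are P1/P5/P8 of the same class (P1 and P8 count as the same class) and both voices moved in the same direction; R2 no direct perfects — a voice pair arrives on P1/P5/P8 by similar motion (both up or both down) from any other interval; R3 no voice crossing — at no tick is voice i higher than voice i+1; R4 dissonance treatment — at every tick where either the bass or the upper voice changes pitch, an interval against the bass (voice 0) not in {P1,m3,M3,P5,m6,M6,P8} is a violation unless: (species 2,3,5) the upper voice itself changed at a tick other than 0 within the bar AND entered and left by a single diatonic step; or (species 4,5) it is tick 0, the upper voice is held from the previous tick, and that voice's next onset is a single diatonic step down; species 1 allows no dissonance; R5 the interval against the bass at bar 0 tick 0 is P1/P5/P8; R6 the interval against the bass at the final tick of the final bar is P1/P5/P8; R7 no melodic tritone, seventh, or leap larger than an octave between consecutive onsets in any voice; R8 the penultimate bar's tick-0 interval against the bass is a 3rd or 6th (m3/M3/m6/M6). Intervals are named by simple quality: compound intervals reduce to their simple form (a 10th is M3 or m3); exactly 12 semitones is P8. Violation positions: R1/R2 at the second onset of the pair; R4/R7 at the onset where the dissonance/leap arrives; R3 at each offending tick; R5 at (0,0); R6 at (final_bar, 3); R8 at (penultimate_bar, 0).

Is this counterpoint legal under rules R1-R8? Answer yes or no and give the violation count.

bar 0: v0=C3 v1=C4 (P8)
bar 1: v0=D3 v1=F3 (m3)
bar 2: v0=C3 v1=E3 (M3)
bar 3: v0=D3 v1=D4 (P8)
bar 4: v0=F3 v1=A3 (M3)
bar 5: v0=G3 v1=D4 (P5)
bar 6: v0=A3 v1=C4 (m3)
bar 7: v0=B2 v1=G3 (m6)
bar 8: v0=C3 v1=C4 (P8)
  R7 @ bar2.0: D4->E3 leap 10st
  R2 @ bar3.0: C3/E3 M3 -> D3/D4 P8 similar
  R7 @ bar3.0: E3->D4 leap 10st
  R7 @ bar7.0: A3->B2 leap 10st
  R7 @ bar7.0: A4->G3 leap 14st
  R2 @ bar8.0: B2/D3 m3 -> C3/C4 P8 similar
  R7 @ bar8.0: D3->C4 leap 10st

No (7 violations)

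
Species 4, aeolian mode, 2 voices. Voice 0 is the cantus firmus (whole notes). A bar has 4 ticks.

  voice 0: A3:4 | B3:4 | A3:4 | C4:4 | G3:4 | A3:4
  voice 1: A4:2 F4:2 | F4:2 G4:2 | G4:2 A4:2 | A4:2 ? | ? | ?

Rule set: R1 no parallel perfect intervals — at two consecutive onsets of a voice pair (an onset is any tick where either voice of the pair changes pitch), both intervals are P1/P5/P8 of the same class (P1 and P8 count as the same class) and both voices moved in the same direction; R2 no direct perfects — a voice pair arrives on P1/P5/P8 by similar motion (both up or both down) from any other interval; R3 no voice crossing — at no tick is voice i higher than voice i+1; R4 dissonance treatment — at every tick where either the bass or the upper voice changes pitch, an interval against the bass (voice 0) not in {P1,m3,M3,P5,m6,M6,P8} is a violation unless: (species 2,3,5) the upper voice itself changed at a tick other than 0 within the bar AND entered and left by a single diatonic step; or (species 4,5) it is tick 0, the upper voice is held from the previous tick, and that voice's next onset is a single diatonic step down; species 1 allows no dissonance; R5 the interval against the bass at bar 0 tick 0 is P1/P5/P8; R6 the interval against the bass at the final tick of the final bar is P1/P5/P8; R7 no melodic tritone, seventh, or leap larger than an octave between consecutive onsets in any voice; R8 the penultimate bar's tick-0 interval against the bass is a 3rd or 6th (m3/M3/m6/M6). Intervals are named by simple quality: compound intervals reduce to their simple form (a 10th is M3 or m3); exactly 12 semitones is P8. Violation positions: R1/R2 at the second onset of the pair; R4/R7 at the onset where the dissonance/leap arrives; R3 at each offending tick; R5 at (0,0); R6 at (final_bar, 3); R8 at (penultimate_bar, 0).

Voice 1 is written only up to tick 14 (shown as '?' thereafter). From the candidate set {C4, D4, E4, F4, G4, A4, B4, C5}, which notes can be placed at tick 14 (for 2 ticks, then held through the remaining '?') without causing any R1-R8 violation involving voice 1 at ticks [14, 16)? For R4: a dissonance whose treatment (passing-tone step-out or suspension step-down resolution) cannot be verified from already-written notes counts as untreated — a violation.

{A4, C4, C5, E4, G4}

C4: legal
D4: violates R4
E4: legal
F4: violates R4
G4: legal
A4: legal
B4: violates R4
C5: legal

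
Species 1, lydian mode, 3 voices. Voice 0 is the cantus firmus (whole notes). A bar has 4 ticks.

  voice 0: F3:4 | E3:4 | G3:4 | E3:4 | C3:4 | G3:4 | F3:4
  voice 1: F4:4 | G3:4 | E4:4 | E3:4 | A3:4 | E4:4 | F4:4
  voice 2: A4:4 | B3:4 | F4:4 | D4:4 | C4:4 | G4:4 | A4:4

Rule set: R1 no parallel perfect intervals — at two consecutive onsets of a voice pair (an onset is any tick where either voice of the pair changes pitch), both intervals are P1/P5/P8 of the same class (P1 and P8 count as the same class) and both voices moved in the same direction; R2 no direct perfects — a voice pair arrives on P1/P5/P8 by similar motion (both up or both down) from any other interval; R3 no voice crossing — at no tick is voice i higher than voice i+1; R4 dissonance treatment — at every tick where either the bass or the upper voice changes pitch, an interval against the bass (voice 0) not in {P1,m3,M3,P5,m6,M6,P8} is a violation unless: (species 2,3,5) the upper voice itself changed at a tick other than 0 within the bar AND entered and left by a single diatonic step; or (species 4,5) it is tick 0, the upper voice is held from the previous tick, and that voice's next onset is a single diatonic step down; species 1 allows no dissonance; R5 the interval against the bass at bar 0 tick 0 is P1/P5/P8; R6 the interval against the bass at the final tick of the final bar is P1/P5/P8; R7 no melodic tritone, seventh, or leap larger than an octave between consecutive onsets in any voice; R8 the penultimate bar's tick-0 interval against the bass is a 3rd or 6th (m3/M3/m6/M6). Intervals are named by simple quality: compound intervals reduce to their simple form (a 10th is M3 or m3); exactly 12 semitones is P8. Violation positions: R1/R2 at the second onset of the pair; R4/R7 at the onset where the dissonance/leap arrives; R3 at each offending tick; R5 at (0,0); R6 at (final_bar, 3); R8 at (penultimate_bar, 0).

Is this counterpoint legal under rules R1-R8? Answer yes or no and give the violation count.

bar 0: v0=F3 v1=F4 v2=A4 (M3)
bar 1: v0=E3 v1=G3 v2=B3 (P5)
bar 2: v0=G3 v1=E4 v2=F4 (m7)
bar 3: v0=E3 v1=E3 v2=D4 (m7)
bar 4: v0=C3 v1=A3 v2=C4 (P8)
bar 5: v0=G3 v1=E4 v2=G4 (P8)
bar 6: v0=F3 v1=F4 v2=A4 (M3)
  R5 @ bar0.0: opens on M3
  R2 @ bar1.0: F3/A4 M3 -> E3/B3 P5 similar
  R7 @ bar1.0: F4->G3 leap 10st
  R7 @ bar1.0: A4->B3 leap 10st
  R4 @ bar2.0: G3/F4 m7 untreated
  R7 @ bar2.0: B3->F4 leap 6st
  R2 @ bar3.0: G3/E4 M6 -> E3/E3 P1 similar
  R4 @ bar3.0: E3/D4 m7 untreated
  R2 @ bar4.0: E3/D4 m7 -> C3/C4 P8 similar
  R1 @ bar5.0: C3/C4 P8 -> G3/G4 P8 similar
  R8 @ bar5.0: penult P8 not 3rd/6th
  R6 @ bar6.3: closes on M3

No (12 violations)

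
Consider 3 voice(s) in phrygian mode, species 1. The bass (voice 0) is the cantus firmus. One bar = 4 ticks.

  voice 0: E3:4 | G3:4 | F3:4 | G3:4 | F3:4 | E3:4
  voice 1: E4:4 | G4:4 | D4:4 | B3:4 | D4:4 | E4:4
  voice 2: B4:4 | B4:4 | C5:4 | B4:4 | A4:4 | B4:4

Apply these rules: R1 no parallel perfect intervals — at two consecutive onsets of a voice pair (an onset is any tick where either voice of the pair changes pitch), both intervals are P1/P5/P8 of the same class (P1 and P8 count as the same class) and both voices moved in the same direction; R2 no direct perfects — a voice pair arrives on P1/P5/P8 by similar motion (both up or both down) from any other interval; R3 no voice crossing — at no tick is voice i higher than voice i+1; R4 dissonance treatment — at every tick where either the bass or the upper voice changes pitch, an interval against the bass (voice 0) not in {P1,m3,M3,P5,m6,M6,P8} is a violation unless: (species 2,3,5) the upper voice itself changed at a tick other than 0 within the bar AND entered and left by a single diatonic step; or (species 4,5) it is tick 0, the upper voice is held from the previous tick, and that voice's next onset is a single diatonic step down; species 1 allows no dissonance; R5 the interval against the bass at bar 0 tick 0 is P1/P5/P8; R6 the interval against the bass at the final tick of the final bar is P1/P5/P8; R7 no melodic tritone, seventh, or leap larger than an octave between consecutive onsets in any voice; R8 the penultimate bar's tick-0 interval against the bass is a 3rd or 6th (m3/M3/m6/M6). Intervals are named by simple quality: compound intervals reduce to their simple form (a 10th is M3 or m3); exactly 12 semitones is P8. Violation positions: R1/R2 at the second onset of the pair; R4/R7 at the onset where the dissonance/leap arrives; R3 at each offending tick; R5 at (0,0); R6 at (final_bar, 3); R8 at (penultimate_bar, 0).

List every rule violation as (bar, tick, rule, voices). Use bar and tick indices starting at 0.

(1, 0, R1, (0, 1))
(3, 0, R2, (1, 2))
(5, 0, R1, (1, 2))

bar 0: v0=E3 v1=E4 v2=B4 downbeat P5
bar 1: v0=G3 v1=G4 v2=B4 downbeat M3
bar 2: v0=F3 v1=D4 v2=C5 downbeat P5
bar 3: v0=G3 v1=B3 v2=B4 downbeat M3
bar 4: v0=F3 v1=D4 v2=A4 downbeat M3
bar 5: v0=E3 v1=E4 v2=B4 downbeat P5
  -> R1 @ bar 1 tick 0 v(0, 1): E3/E4 P8 -> G3/G4 P8 similar
  -> R2 @ bar 3 tick 0 v(1, 2): D4/C5 m7 -> B3/B4 P8 similar
  -> R1 @ bar 5 tick 0 v(1, 2): D4/A4 P5 -> E4/B4 P5 similar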